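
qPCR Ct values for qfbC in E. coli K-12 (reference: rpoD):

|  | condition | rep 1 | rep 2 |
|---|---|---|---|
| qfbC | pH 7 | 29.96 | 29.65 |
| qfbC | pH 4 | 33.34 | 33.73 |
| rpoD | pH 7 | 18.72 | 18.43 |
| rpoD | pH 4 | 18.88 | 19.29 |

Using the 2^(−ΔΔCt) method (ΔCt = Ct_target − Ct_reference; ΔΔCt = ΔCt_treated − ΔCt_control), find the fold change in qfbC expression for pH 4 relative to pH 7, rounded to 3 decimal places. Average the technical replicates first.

Mean Ct: qfbC pH 7 29.805; qfbC pH 4 33.535; rpoD pH 7 18.575; rpoD pH 4 19.085
ΔCt(pH 7) = 29.805 − 18.575 = 11.230
ΔCt(pH 4) = 33.535 − 19.085 = 14.450
ΔΔCt = 14.450 − 11.230 = 3.220
Fold change = 2^(−3.220) = 0.1073

0.107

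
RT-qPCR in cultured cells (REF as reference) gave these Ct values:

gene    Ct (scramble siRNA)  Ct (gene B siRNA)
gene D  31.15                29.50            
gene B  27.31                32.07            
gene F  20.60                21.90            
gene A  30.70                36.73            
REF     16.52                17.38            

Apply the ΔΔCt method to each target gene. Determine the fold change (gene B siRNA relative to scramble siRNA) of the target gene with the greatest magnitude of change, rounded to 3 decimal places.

gene D: ΔΔCt = (29.50−17.38) − (31.15−16.52) = 12.12 − 14.63 = -2.51; fold change = 2^2.51 = 5.696
gene B: ΔΔCt = (32.07−17.38) − (27.31−16.52) = 14.69 − 10.79 = 3.90; fold change = 2^-3.90 = 0.067
gene F: ΔΔCt = (21.90−17.38) − (20.60−16.52) = 4.52 − 4.08 = 0.44; fold change = 2^-0.44 = 0.737
gene A: ΔΔCt = (36.73−17.38) − (30.70−16.52) = 19.35 − 14.18 = 5.17; fold change = 2^-5.17 = 0.028
gene A has the largest |ΔΔCt| = 5.17.

0.028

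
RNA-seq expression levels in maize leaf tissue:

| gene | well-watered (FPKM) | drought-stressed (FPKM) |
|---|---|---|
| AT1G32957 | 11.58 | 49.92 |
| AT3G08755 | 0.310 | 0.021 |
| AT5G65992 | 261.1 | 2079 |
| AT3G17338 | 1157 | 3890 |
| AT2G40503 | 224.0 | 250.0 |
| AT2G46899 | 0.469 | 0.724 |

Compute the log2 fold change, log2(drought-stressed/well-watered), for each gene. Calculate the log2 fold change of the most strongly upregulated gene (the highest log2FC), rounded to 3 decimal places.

2.993

log2(49.92/11.58) = 2.108  (AT1G32957)
log2(0.021/0.310) = -3.884  (AT3G08755)
log2(2079/261.1) = 2.993  (AT5G65992)
log2(3890/1157) = 1.749  (AT3G17338)
log2(250.0/224.0) = 0.158  (AT2G40503)
log2(0.724/0.469) = 0.626  (AT2G46899)
AT5G65992 is most strongly upregulated.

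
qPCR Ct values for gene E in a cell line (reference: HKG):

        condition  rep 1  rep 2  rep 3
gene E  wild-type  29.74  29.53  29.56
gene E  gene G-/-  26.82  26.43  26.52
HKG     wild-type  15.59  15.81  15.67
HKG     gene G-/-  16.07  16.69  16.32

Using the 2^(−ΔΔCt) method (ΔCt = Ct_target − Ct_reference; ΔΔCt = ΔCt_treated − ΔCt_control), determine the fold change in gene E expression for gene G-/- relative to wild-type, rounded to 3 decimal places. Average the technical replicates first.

Mean Ct: gene E wild-type 29.610; gene E gene G-/- 26.590; HKG wild-type 15.690; HKG gene G-/- 16.360
ΔCt(wild-type) = 29.610 − 15.690 = 13.920
ΔCt(gene G-/-) = 26.590 − 16.360 = 10.230
ΔΔCt = 10.230 − 13.920 = -3.690
Fold change = 2^(−(-3.690)) = 2^3.690 = 12.9063

12.906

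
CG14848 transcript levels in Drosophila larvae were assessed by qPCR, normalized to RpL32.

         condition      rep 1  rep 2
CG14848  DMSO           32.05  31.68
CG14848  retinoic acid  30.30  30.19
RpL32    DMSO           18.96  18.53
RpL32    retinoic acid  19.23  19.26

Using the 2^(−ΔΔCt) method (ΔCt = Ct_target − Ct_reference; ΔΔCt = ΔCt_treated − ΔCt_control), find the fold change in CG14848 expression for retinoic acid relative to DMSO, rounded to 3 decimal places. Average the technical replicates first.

4.347

Mean Ct: CG14848 DMSO 31.865; CG14848 retinoic acid 30.245; RpL32 DMSO 18.745; RpL32 retinoic acid 19.245
ΔCt(DMSO) = 31.865 − 18.745 = 13.120
ΔCt(retinoic acid) = 30.245 − 19.245 = 11.000
ΔΔCt = 11.000 − 13.120 = -2.120
Fold change = 2^(−(-2.120)) = 2^2.120 = 4.3469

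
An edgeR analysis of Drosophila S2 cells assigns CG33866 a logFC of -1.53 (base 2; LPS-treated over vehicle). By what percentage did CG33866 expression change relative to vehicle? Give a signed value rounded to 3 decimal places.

-65.372%

Fold change = 2^(-1.53) = 0.3463
Percent change = (FC − 1) × 100% = (0.3463 − 1) × 100 = -65.372%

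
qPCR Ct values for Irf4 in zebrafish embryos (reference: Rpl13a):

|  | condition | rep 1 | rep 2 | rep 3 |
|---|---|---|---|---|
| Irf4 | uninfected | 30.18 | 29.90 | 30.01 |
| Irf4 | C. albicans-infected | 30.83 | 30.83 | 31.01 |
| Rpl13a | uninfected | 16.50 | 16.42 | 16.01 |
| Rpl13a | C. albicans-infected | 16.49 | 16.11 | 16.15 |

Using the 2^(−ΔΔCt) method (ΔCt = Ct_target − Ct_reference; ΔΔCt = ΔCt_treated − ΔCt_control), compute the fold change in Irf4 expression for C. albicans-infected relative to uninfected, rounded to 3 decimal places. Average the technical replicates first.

Mean Ct: Irf4 uninfected 30.030; Irf4 C. albicans-infected 30.890; Rpl13a uninfected 16.310; Rpl13a C. albicans-infected 16.250
ΔCt(uninfected) = 30.030 − 16.310 = 13.720
ΔCt(C. albicans-infected) = 30.890 − 16.250 = 14.640
ΔΔCt = 14.640 − 13.720 = 0.920
Fold change = 2^(−0.920) = 0.5285

0.529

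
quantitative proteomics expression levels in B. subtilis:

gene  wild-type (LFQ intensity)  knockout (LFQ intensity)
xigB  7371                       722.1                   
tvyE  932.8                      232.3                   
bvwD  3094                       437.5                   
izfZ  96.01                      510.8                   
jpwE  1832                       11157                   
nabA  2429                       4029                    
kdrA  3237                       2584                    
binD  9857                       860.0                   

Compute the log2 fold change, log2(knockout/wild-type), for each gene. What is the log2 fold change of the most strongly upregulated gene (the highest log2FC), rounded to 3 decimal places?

log2(722.1/7371) = -3.352  (xigB)
log2(232.3/932.8) = -2.006  (tvyE)
log2(437.5/3094) = -2.822  (bvwD)
log2(510.8/96.01) = 2.412  (izfZ)
log2(11157/1832) = 2.606  (jpwE)
log2(4029/2429) = 0.730  (nabA)
log2(2584/3237) = -0.325  (kdrA)
log2(860.0/9857) = -3.519  (binD)
jpwE is most strongly upregulated.

2.606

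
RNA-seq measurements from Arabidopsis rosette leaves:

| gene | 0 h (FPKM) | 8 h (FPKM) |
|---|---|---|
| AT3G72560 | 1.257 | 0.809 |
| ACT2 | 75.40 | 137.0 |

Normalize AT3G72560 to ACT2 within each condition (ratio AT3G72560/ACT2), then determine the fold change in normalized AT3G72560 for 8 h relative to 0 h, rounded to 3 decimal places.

AT3G72560/ACT2 (0 h) = 1.257 / 75.40 = 0.016671
AT3G72560/ACT2 (8 h) = 0.809 / 137.0 = 0.0059051
Fold change = 0.0059051 / 0.016671 = 0.3542

0.354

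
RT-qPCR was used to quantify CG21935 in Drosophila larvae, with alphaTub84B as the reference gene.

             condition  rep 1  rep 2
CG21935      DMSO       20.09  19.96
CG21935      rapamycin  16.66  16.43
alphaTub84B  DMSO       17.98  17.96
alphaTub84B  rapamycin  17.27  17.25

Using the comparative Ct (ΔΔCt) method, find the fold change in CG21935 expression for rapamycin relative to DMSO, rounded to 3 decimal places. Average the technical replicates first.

Mean Ct: CG21935 DMSO 20.025; CG21935 rapamycin 16.545; alphaTub84B DMSO 17.970; alphaTub84B rapamycin 17.260
ΔCt(DMSO) = 20.025 − 17.970 = 2.055
ΔCt(rapamycin) = 16.545 − 17.260 = -0.715
ΔΔCt = -0.715 − 2.055 = -2.770
Fold change = 2^(−(-2.770)) = 2^2.770 = 6.8211

6.821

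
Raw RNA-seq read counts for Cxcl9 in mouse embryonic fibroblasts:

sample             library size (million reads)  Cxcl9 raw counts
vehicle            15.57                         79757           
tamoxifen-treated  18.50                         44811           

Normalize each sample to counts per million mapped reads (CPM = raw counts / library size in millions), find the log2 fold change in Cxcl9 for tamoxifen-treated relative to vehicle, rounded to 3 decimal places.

-1.081

CPM(vehicle) = 79757 / 15.57 = 5122.4791
CPM(tamoxifen-treated) = 44811 / 18.50 = 2422.2162
Fold change = 2422.2162 / 5122.4791 = 0.47286
log2(0.47286) = -1.0805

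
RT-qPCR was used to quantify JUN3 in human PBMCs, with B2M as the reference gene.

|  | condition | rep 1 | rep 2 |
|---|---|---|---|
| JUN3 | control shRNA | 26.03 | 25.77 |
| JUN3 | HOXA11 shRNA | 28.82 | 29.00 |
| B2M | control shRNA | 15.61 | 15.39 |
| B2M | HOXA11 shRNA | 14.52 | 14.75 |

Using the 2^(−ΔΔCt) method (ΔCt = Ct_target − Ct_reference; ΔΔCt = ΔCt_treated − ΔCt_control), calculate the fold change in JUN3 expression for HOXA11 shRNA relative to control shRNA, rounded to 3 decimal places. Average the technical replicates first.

0.068

Mean Ct: JUN3 control shRNA 25.900; JUN3 HOXA11 shRNA 28.910; B2M control shRNA 15.500; B2M HOXA11 shRNA 14.635
ΔCt(control shRNA) = 25.900 − 15.500 = 10.400
ΔCt(HOXA11 shRNA) = 28.910 − 14.635 = 14.275
ΔΔCt = 14.275 − 10.400 = 3.875
Fold change = 2^(−3.875) = 0.0682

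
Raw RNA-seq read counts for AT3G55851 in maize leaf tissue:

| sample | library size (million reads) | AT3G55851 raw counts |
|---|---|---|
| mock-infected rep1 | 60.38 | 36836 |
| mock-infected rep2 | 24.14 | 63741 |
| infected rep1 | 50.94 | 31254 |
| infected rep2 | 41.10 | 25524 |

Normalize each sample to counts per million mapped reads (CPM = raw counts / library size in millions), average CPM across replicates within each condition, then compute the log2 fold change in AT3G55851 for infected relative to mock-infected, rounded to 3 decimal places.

CPM(mock-infected rep1) = 36836 / 60.38 = 610.0696
CPM(mock-infected rep2) = 63741 / 24.14 = 2640.4722
CPM(infected rep1) = 31254 / 50.94 = 613.5453
CPM(infected rep2) = 25524 / 41.10 = 621.0219
mean CPM(mock-infected) = 1625.2709; mean CPM(infected) = 617.2836
Fold change = 617.2836 / 1625.2709 = 0.37980
log2(0.37980) = -1.3967

-1.397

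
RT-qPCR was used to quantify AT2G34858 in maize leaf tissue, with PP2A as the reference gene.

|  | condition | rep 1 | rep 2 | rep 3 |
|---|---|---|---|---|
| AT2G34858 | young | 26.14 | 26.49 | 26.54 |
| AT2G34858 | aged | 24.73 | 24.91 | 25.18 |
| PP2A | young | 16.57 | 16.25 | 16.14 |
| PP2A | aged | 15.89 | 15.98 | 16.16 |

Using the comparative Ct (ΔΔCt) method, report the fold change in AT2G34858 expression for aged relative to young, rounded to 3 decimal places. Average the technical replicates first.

2.204

Mean Ct: AT2G34858 young 26.390; AT2G34858 aged 24.940; PP2A young 16.320; PP2A aged 16.010
ΔCt(young) = 26.390 − 16.320 = 10.070
ΔCt(aged) = 24.940 − 16.010 = 8.930
ΔΔCt = 8.930 − 10.070 = -1.140
Fold change = 2^(−(-1.140)) = 2^1.140 = 2.2038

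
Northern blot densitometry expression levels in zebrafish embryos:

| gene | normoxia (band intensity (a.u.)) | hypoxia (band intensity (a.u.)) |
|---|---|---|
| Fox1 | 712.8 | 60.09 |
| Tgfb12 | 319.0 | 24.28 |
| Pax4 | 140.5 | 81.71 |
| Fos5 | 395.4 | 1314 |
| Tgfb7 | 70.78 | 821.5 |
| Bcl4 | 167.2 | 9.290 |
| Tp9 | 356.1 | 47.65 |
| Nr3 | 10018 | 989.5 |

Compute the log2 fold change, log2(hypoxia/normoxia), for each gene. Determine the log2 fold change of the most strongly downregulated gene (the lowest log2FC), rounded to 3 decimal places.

-4.170

log2(60.09/712.8) = -3.568  (Fox1)
log2(24.28/319.0) = -3.716  (Tgfb12)
log2(81.71/140.5) = -0.782  (Pax4)
log2(1314/395.4) = 1.733  (Fos5)
log2(821.5/70.78) = 3.537  (Tgfb7)
log2(9.290/167.2) = -4.170  (Bcl4)
log2(47.65/356.1) = -2.902  (Tp9)
log2(989.5/10018) = -3.340  (Nr3)
Bcl4 is most strongly downregulated.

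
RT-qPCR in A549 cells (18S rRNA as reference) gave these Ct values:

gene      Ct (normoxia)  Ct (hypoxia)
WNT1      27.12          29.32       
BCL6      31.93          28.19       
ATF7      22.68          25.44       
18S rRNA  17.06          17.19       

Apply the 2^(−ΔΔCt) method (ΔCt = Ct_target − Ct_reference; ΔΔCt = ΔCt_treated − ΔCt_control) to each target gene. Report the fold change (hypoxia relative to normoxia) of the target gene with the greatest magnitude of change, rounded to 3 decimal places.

WNT1: ΔΔCt = (29.32−17.19) − (27.12−17.06) = 12.13 − 10.06 = 2.07; fold change = 2^-2.07 = 0.238
BCL6: ΔΔCt = (28.19−17.19) − (31.93−17.06) = 11.00 − 14.87 = -3.87; fold change = 2^3.87 = 14.621
ATF7: ΔΔCt = (25.44−17.19) − (22.68−17.06) = 8.25 − 5.62 = 2.63; fold change = 2^-2.63 = 0.162
BCL6 has the largest |ΔΔCt| = 3.87.

14.621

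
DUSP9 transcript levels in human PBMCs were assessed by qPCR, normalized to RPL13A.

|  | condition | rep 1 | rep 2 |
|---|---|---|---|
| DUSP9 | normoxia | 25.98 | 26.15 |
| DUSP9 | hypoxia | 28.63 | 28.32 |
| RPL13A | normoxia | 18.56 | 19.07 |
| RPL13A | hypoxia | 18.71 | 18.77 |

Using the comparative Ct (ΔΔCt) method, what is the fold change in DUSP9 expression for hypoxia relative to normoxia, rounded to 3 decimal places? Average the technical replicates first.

0.179

Mean Ct: DUSP9 normoxia 26.065; DUSP9 hypoxia 28.475; RPL13A normoxia 18.815; RPL13A hypoxia 18.740
ΔCt(normoxia) = 26.065 − 18.815 = 7.250
ΔCt(hypoxia) = 28.475 − 18.740 = 9.735
ΔΔCt = 9.735 − 7.250 = 2.485
Fold change = 2^(−2.485) = 0.1786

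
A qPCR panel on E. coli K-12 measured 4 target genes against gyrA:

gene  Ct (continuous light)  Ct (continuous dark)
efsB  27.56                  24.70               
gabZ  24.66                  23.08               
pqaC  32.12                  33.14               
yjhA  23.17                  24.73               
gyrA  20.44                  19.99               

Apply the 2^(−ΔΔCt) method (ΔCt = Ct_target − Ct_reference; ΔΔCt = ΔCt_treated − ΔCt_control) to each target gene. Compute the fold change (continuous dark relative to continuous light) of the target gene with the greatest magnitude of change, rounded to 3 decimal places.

5.315

efsB: ΔΔCt = (24.70−19.99) − (27.56−20.44) = 4.71 − 7.12 = -2.41; fold change = 2^2.41 = 5.315
gabZ: ΔΔCt = (23.08−19.99) − (24.66−20.44) = 3.09 − 4.22 = -1.13; fold change = 2^1.13 = 2.189
pqaC: ΔΔCt = (33.14−19.99) − (32.12−20.44) = 13.15 − 11.68 = 1.47; fold change = 2^-1.47 = 0.361
yjhA: ΔΔCt = (24.73−19.99) − (23.17−20.44) = 4.74 − 2.73 = 2.01; fold change = 2^-2.01 = 0.248
efsB has the largest |ΔΔCt| = 2.41.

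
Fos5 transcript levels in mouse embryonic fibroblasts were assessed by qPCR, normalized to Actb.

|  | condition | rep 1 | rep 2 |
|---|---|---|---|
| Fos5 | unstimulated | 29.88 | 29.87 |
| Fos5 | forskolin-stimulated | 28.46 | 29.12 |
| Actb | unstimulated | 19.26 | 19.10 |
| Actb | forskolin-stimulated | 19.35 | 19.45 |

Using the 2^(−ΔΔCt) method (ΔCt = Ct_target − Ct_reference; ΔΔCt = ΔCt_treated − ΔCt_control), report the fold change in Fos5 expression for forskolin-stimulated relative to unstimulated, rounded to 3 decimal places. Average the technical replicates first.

2.471

Mean Ct: Fos5 unstimulated 29.875; Fos5 forskolin-stimulated 28.790; Actb unstimulated 19.180; Actb forskolin-stimulated 19.400
ΔCt(unstimulated) = 29.875 − 19.180 = 10.695
ΔCt(forskolin-stimulated) = 28.790 − 19.400 = 9.390
ΔΔCt = 9.390 − 10.695 = -1.305
Fold change = 2^(−(-1.305)) = 2^1.305 = 2.4708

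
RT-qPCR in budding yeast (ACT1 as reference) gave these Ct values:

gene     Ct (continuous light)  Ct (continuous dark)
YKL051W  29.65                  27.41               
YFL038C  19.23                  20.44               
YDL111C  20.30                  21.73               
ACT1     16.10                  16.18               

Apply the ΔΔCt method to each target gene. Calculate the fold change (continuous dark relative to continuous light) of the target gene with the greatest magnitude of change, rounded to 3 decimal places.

4.993

YKL051W: ΔΔCt = (27.41−16.18) − (29.65−16.10) = 11.23 − 13.55 = -2.32; fold change = 2^2.32 = 4.993
YFL038C: ΔΔCt = (20.44−16.18) − (19.23−16.10) = 4.26 − 3.13 = 1.13; fold change = 2^-1.13 = 0.457
YDL111C: ΔΔCt = (21.73−16.18) − (20.30−16.10) = 5.55 − 4.20 = 1.35; fold change = 2^-1.35 = 0.392
YKL051W has the largest |ΔΔCt| = 2.32.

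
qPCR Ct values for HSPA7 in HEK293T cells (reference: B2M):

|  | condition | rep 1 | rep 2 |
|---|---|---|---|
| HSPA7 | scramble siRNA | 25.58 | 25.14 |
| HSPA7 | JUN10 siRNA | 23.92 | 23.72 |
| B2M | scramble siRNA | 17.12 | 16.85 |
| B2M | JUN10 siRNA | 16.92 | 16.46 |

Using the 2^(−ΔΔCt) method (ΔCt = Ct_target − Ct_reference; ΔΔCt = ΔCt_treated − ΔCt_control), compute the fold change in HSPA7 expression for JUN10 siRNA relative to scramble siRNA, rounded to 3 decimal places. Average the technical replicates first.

Mean Ct: HSPA7 scramble siRNA 25.360; HSPA7 JUN10 siRNA 23.820; B2M scramble siRNA 16.985; B2M JUN10 siRNA 16.690
ΔCt(scramble siRNA) = 25.360 − 16.985 = 8.375
ΔCt(JUN10 siRNA) = 23.820 − 16.690 = 7.130
ΔΔCt = 7.130 − 8.375 = -1.245
Fold change = 2^(−(-1.245)) = 2^1.245 = 2.3702

2.370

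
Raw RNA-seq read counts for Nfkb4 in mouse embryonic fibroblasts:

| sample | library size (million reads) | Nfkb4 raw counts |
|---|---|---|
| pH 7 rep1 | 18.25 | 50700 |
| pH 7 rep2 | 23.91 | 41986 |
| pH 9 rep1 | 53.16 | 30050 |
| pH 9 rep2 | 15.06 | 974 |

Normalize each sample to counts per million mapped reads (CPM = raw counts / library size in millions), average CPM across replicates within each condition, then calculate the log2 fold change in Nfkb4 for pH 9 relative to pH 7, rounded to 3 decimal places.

-2.848

CPM(pH 7 rep1) = 50700 / 18.25 = 2778.0822
CPM(pH 7 rep2) = 41986 / 23.91 = 1756.0017
CPM(pH 9 rep1) = 30050 / 53.16 = 565.2746
CPM(pH 9 rep2) = 974 / 15.06 = 64.6746
mean CPM(pH 7) = 2267.0419; mean CPM(pH 9) = 314.9746
Fold change = 314.9746 / 2267.0419 = 0.13894
log2(0.13894) = -2.8475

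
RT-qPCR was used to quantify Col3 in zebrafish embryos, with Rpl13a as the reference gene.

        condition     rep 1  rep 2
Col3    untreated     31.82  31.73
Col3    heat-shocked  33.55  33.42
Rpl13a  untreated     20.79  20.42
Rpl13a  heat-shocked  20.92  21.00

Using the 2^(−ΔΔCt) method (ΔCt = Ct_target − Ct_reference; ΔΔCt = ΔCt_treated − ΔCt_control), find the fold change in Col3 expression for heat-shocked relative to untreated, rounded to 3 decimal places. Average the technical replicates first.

Mean Ct: Col3 untreated 31.775; Col3 heat-shocked 33.485; Rpl13a untreated 20.605; Rpl13a heat-shocked 20.960
ΔCt(untreated) = 31.775 − 20.605 = 11.170
ΔCt(heat-shocked) = 33.485 − 20.960 = 12.525
ΔΔCt = 12.525 − 11.170 = 1.355
Fold change = 2^(−1.355) = 0.3909

0.391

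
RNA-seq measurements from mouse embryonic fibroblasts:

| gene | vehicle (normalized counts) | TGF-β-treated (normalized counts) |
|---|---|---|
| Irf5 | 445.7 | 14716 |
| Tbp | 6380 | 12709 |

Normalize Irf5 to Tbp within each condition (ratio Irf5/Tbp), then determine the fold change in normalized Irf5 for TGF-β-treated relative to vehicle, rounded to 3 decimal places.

16.575

Irf5/Tbp (vehicle) = 445.7 / 6380 = 0.069859
Irf5/Tbp (TGF-β-treated) = 14716 / 12709 = 1.1579
Fold change = 1.1579 / 0.069859 = 16.5751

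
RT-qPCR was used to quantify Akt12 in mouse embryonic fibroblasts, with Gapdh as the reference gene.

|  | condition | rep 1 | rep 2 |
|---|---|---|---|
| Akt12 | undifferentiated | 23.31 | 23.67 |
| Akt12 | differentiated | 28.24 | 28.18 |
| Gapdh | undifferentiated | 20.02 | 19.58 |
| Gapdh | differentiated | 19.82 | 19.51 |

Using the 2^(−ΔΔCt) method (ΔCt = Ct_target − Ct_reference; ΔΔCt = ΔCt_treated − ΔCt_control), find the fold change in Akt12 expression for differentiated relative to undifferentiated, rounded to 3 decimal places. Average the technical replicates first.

0.035

Mean Ct: Akt12 undifferentiated 23.490; Akt12 differentiated 28.210; Gapdh undifferentiated 19.800; Gapdh differentiated 19.665
ΔCt(undifferentiated) = 23.490 − 19.800 = 3.690
ΔCt(differentiated) = 28.210 − 19.665 = 8.545
ΔΔCt = 8.545 − 3.690 = 4.855
Fold change = 2^(−4.855) = 0.0346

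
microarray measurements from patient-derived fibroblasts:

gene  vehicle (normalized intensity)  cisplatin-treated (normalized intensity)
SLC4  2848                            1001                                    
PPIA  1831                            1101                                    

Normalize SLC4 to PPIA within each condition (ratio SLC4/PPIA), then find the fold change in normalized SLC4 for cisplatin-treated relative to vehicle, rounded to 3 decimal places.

0.585

SLC4/PPIA (vehicle) = 2848 / 1831 = 1.5554
SLC4/PPIA (cisplatin-treated) = 1001 / 1101 = 0.90917
Fold change = 0.90917 / 1.5554 = 0.5845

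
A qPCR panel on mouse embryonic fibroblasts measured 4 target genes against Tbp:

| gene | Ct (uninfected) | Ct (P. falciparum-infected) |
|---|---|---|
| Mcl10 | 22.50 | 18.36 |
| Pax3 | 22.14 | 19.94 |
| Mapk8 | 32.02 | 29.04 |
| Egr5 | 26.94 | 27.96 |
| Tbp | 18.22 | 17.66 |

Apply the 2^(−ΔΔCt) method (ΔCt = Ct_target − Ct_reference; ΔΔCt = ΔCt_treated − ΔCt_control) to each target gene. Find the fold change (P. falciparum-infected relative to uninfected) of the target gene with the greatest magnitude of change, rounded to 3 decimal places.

Mcl10: ΔΔCt = (18.36−17.66) − (22.50−18.22) = 0.70 − 4.28 = -3.58; fold change = 2^3.58 = 11.959
Pax3: ΔΔCt = (19.94−17.66) − (22.14−18.22) = 2.28 − 3.92 = -1.64; fold change = 2^1.64 = 3.117
Mapk8: ΔΔCt = (29.04−17.66) − (32.02−18.22) = 11.38 − 13.80 = -2.42; fold change = 2^2.42 = 5.352
Egr5: ΔΔCt = (27.96−17.66) − (26.94−18.22) = 10.30 − 8.72 = 1.58; fold change = 2^-1.58 = 0.334
Mcl10 has the largest |ΔΔCt| = 3.58.

11.959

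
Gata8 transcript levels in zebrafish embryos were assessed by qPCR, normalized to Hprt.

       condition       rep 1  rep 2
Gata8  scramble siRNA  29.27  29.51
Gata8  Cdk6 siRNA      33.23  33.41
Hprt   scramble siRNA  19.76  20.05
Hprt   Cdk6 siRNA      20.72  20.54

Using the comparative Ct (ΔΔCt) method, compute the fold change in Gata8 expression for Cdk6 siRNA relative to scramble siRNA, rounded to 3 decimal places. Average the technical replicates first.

Mean Ct: Gata8 scramble siRNA 29.390; Gata8 Cdk6 siRNA 33.320; Hprt scramble siRNA 19.905; Hprt Cdk6 siRNA 20.630
ΔCt(scramble siRNA) = 29.390 − 19.905 = 9.485
ΔCt(Cdk6 siRNA) = 33.320 − 20.630 = 12.690
ΔΔCt = 12.690 − 9.485 = 3.205
Fold change = 2^(−3.205) = 0.1084

0.108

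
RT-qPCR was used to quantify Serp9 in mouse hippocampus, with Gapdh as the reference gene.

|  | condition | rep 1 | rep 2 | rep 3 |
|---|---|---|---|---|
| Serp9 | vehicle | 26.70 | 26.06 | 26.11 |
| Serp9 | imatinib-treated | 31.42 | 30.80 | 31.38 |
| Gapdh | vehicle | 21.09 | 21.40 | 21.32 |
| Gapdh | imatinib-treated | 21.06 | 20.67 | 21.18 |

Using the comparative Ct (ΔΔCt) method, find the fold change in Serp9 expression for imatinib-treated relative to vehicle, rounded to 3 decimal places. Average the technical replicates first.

Mean Ct: Serp9 vehicle 26.290; Serp9 imatinib-treated 31.200; Gapdh vehicle 21.270; Gapdh imatinib-treated 20.970
ΔCt(vehicle) = 26.290 − 21.270 = 5.020
ΔCt(imatinib-treated) = 31.200 − 20.970 = 10.230
ΔΔCt = 10.230 − 5.020 = 5.210
Fold change = 2^(−5.210) = 0.0270

0.027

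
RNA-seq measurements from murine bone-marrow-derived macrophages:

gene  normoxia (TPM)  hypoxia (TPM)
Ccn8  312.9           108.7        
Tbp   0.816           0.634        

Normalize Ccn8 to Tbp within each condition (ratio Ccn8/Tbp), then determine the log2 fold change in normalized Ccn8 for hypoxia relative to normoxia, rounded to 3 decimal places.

Ccn8/Tbp (normoxia) = 312.9 / 0.816 = 383.46
Ccn8/Tbp (hypoxia) = 108.7 / 0.634 = 171.45
Fold change = 171.45 / 383.46 = 0.4471
log2(0.4471) = -1.1613

-1.161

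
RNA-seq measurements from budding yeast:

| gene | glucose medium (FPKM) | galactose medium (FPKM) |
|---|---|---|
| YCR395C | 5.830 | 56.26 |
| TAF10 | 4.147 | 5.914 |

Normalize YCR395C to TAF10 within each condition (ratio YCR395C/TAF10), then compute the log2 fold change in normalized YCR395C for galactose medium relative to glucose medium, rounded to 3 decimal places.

2.758

YCR395C/TAF10 (glucose medium) = 5.830 / 4.147 = 1.4058
YCR395C/TAF10 (galactose medium) = 56.26 / 5.914 = 9.513
Fold change = 9.513 / 1.4058 = 6.7668
log2(6.7668) = 2.7585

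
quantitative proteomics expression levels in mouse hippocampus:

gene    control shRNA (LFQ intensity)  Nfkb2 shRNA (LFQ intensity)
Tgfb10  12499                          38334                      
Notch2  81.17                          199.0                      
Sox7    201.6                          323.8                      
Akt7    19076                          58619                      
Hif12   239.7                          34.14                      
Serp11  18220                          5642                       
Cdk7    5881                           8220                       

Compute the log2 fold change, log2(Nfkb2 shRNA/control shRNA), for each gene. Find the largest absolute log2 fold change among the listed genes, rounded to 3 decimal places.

2.812

log2(38334/12499) = 1.617  (Tgfb10)
log2(199.0/81.17) = 1.294  (Notch2)
log2(323.8/201.6) = 0.684  (Sox7)
log2(58619/19076) = 1.620  (Akt7)
log2(34.14/239.7) = -2.812  (Hif12)
log2(5642/18220) = -1.691  (Serp11)
log2(8220/5881) = 0.483  (Cdk7)
The largest magnitude belongs to Hif12.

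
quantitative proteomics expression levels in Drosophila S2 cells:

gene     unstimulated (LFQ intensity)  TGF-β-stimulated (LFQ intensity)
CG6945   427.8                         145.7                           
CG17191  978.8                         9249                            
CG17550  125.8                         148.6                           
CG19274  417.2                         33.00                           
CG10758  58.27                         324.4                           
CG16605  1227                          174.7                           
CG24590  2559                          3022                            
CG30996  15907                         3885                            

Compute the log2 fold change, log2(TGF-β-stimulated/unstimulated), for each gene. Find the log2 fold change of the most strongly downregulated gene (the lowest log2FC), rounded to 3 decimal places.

-3.660

log2(145.7/427.8) = -1.554  (CG6945)
log2(9249/978.8) = 3.240  (CG17191)
log2(148.6/125.8) = 0.240  (CG17550)
log2(33.00/417.2) = -3.660  (CG19274)
log2(324.4/58.27) = 2.477  (CG10758)
log2(174.7/1227) = -2.812  (CG16605)
log2(3022/2559) = 0.240  (CG24590)
log2(3885/15907) = -2.034  (CG30996)
CG19274 is most strongly downregulated.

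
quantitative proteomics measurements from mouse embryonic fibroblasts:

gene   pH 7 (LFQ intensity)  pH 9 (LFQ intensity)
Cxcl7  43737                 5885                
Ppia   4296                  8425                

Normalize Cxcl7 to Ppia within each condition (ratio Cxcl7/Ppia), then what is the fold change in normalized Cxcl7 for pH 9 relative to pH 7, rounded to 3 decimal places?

Cxcl7/Ppia (pH 7) = 43737 / 4296 = 10.181
Cxcl7/Ppia (pH 9) = 5885 / 8425 = 0.69852
Fold change = 0.69852 / 10.181 = 0.0686

0.069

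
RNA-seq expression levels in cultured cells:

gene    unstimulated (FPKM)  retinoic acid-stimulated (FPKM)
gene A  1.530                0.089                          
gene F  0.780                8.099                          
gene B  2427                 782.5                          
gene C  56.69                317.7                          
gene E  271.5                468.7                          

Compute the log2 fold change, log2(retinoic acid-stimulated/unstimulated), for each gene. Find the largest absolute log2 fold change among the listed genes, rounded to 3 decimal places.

log2(0.089/1.530) = -4.104  (gene A)
log2(8.099/0.780) = 3.376  (gene F)
log2(782.5/2427) = -1.633  (gene B)
log2(317.7/56.69) = 2.486  (gene C)
log2(468.7/271.5) = 0.788  (gene E)
The largest magnitude belongs to gene A.

4.104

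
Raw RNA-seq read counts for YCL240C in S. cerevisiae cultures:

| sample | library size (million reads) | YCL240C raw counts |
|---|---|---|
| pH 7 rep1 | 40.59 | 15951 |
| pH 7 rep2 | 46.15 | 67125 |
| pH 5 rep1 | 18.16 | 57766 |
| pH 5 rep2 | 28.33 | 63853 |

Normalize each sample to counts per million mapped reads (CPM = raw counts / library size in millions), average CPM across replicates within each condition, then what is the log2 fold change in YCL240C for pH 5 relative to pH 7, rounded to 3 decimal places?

CPM(pH 7 rep1) = 15951 / 40.59 = 392.9786
CPM(pH 7 rep2) = 67125 / 46.15 = 1454.4962
CPM(pH 5 rep1) = 57766 / 18.16 = 3180.9471
CPM(pH 5 rep2) = 63853 / 28.33 = 2253.9005
mean CPM(pH 7) = 923.7374; mean CPM(pH 5) = 2717.4238
Fold change = 2717.4238 / 923.7374 = 2.94177
log2(2.94177) = 1.5567

1.557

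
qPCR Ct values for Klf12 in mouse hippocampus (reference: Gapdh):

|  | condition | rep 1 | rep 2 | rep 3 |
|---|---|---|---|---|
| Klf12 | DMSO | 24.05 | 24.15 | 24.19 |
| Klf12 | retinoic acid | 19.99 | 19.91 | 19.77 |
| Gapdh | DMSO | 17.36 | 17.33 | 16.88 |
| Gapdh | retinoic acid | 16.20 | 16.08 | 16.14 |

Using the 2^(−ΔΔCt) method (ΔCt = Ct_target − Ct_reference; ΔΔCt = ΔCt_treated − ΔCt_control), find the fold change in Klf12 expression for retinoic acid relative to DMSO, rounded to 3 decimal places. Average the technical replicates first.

Mean Ct: Klf12 DMSO 24.130; Klf12 retinoic acid 19.890; Gapdh DMSO 17.190; Gapdh retinoic acid 16.140
ΔCt(DMSO) = 24.130 − 17.190 = 6.940
ΔCt(retinoic acid) = 19.890 − 16.140 = 3.750
ΔΔCt = 3.750 − 6.940 = -3.190
Fold change = 2^(−(-3.190)) = 2^3.190 = 9.1261

9.126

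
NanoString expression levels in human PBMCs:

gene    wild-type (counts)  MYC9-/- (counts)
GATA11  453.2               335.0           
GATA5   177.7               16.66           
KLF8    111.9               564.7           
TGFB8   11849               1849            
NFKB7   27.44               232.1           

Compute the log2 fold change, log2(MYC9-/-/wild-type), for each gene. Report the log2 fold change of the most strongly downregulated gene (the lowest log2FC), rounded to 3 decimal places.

log2(335.0/453.2) = -0.436  (GATA11)
log2(16.66/177.7) = -3.415  (GATA5)
log2(564.7/111.9) = 2.335  (KLF8)
log2(1849/11849) = -2.680  (TGFB8)
log2(232.1/27.44) = 3.080  (NFKB7)
GATA5 is most strongly downregulated.

-3.415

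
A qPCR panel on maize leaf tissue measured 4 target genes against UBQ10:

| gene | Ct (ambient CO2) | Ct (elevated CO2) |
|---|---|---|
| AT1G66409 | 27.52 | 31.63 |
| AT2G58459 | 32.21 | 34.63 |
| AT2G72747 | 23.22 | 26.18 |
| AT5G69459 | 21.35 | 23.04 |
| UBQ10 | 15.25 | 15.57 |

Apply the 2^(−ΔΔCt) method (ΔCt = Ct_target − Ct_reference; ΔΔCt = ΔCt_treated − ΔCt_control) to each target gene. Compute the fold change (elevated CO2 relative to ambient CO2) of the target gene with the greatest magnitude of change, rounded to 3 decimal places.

0.072

AT1G66409: ΔΔCt = (31.63−15.57) − (27.52−15.25) = 16.06 − 12.27 = 3.79; fold change = 2^-3.79 = 0.072
AT2G58459: ΔΔCt = (34.63−15.57) − (32.21−15.25) = 19.06 − 16.96 = 2.10; fold change = 2^-2.10 = 0.233
AT2G72747: ΔΔCt = (26.18−15.57) − (23.22−15.25) = 10.61 − 7.97 = 2.64; fold change = 2^-2.64 = 0.160
AT5G69459: ΔΔCt = (23.04−15.57) − (21.35−15.25) = 7.47 − 6.10 = 1.37; fold change = 2^-1.37 = 0.387
AT1G66409 has the largest |ΔΔCt| = 3.79.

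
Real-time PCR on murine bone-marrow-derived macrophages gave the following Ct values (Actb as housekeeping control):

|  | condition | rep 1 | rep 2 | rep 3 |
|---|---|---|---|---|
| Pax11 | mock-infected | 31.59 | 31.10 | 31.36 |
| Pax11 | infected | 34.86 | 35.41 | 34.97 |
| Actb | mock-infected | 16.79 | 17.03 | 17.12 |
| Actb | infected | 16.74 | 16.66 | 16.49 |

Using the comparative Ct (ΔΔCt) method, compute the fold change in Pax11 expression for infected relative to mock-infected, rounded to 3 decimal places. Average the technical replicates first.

0.059

Mean Ct: Pax11 mock-infected 31.350; Pax11 infected 35.080; Actb mock-infected 16.980; Actb infected 16.630
ΔCt(mock-infected) = 31.350 − 16.980 = 14.370
ΔCt(infected) = 35.080 − 16.630 = 18.450
ΔΔCt = 18.450 − 14.370 = 4.080
Fold change = 2^(−4.080) = 0.0591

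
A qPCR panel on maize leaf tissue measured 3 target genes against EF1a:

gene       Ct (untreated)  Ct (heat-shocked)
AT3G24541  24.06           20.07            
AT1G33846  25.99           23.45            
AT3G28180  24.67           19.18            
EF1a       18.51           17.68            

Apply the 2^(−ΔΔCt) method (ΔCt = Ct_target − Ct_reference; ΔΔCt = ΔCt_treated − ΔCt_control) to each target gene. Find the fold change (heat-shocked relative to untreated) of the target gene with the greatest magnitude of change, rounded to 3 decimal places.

25.281

AT3G24541: ΔΔCt = (20.07−17.68) − (24.06−18.51) = 2.39 − 5.55 = -3.16; fold change = 2^3.16 = 8.938
AT1G33846: ΔΔCt = (23.45−17.68) − (25.99−18.51) = 5.77 − 7.48 = -1.71; fold change = 2^1.71 = 3.272
AT3G28180: ΔΔCt = (19.18−17.68) − (24.67−18.51) = 1.50 − 6.16 = -4.66; fold change = 2^4.66 = 25.281
AT3G28180 has the largest |ΔΔCt| = 4.66.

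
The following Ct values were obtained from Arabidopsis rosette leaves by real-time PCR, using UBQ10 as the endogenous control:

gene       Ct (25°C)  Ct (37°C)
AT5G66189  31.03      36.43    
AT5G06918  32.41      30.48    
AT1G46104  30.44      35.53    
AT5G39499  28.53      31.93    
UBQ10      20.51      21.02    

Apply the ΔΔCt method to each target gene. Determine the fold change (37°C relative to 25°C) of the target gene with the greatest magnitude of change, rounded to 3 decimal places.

AT5G66189: ΔΔCt = (36.43−21.02) − (31.03−20.51) = 15.41 − 10.52 = 4.89; fold change = 2^-4.89 = 0.034
AT5G06918: ΔΔCt = (30.48−21.02) − (32.41−20.51) = 9.46 − 11.90 = -2.44; fold change = 2^2.44 = 5.426
AT1G46104: ΔΔCt = (35.53−21.02) − (30.44−20.51) = 14.51 − 9.93 = 4.58; fold change = 2^-4.58 = 0.042
AT5G39499: ΔΔCt = (31.93−21.02) − (28.53−20.51) = 10.91 − 8.02 = 2.89; fold change = 2^-2.89 = 0.135
AT5G66189 has the largest |ΔΔCt| = 4.89.

0.034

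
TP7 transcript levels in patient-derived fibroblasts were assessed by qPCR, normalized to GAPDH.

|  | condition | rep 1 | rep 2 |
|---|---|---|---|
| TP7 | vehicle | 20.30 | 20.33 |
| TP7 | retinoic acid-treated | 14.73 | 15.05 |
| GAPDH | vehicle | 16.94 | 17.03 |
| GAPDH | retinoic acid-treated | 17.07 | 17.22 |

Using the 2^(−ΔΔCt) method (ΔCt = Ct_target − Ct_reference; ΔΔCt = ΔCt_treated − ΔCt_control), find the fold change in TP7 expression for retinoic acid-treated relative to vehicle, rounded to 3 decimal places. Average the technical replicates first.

48.001

Mean Ct: TP7 vehicle 20.315; TP7 retinoic acid-treated 14.890; GAPDH vehicle 16.985; GAPDH retinoic acid-treated 17.145
ΔCt(vehicle) = 20.315 − 16.985 = 3.330
ΔCt(retinoic acid-treated) = 14.890 − 17.145 = -2.255
ΔΔCt = -2.255 − 3.330 = -5.585
Fold change = 2^(−(-5.585)) = 2^5.585 = 48.0012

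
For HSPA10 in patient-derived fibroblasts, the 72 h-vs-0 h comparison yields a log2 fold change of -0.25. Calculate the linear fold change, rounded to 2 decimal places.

Fold change = 2^(-0.25) = 0.841
That is, HSPA10 drops to 84.1% of the 0 h level.

0.84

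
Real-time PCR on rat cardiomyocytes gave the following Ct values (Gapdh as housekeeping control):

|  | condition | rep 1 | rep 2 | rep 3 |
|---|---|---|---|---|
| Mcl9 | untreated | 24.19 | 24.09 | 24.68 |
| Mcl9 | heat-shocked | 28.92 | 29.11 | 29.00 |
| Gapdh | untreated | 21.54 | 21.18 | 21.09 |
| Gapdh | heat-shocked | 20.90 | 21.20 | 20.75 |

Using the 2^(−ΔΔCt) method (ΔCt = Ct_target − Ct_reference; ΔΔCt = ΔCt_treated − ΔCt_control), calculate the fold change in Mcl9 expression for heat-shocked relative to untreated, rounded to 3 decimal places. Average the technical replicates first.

Mean Ct: Mcl9 untreated 24.320; Mcl9 heat-shocked 29.010; Gapdh untreated 21.270; Gapdh heat-shocked 20.950
ΔCt(untreated) = 24.320 − 21.270 = 3.050
ΔCt(heat-shocked) = 29.010 − 20.950 = 8.060
ΔΔCt = 8.060 − 3.050 = 5.010
Fold change = 2^(−5.010) = 0.0310

0.031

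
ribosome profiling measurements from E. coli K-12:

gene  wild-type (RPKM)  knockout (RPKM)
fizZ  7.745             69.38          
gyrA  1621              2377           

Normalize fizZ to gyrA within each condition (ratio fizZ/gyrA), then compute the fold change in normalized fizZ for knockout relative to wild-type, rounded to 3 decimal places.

fizZ/gyrA (wild-type) = 7.745 / 1621 = 0.0047779
fizZ/gyrA (knockout) = 69.38 / 2377 = 0.029188
Fold change = 0.029188 / 0.0047779 = 6.1090

6.109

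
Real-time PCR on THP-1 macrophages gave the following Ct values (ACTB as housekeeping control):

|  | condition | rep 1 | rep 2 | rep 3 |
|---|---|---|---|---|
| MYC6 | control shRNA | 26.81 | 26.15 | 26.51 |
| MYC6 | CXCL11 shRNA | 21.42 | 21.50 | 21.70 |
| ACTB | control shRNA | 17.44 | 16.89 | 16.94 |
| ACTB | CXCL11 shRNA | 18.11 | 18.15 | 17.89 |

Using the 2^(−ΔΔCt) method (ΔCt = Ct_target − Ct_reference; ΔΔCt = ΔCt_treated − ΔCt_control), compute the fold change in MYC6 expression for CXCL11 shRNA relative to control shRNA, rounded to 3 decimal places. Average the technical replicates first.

60.129

Mean Ct: MYC6 control shRNA 26.490; MYC6 CXCL11 shRNA 21.540; ACTB control shRNA 17.090; ACTB CXCL11 shRNA 18.050
ΔCt(control shRNA) = 26.490 − 17.090 = 9.400
ΔCt(CXCL11 shRNA) = 21.540 − 18.050 = 3.490
ΔΔCt = 3.490 − 9.400 = -5.910
Fold change = 2^(−(-5.910)) = 2^5.910 = 60.1295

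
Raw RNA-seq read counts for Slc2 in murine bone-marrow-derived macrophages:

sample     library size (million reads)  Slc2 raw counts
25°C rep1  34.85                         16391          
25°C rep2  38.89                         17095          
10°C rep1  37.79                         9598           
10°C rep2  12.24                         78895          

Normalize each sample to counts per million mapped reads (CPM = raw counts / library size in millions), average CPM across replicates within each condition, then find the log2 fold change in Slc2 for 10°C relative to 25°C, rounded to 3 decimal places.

2.880

CPM(25°C rep1) = 16391 / 34.85 = 470.3300
CPM(25°C rep2) = 17095 / 38.89 = 439.5732
CPM(10°C rep1) = 9598 / 37.79 = 253.9825
CPM(10°C rep2) = 78895 / 12.24 = 6445.6699
mean CPM(25°C) = 454.9516; mean CPM(10°C) = 3349.8262
Fold change = 3349.8262 / 454.9516 = 7.36304
log2(7.36304) = 2.8803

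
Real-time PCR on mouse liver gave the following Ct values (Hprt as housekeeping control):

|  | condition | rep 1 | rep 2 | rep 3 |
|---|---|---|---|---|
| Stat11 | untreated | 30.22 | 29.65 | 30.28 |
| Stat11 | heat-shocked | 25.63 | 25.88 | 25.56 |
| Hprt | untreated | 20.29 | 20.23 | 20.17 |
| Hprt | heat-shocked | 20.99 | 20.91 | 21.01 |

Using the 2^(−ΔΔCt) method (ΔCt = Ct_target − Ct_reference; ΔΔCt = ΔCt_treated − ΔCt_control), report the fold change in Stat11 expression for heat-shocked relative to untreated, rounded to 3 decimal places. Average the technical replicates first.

34.297

Mean Ct: Stat11 untreated 30.050; Stat11 heat-shocked 25.690; Hprt untreated 20.230; Hprt heat-shocked 20.970
ΔCt(untreated) = 30.050 − 20.230 = 9.820
ΔCt(heat-shocked) = 25.690 − 20.970 = 4.720
ΔΔCt = 4.720 − 9.820 = -5.100
Fold change = 2^(−(-5.100)) = 2^5.100 = 34.2968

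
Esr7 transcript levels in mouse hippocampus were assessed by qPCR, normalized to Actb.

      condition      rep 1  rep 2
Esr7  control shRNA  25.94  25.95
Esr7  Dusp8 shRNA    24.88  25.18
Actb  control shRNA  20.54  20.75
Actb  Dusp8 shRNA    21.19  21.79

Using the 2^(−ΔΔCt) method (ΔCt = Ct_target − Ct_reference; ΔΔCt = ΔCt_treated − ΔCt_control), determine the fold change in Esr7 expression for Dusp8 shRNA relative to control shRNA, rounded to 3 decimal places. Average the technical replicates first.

3.387

Mean Ct: Esr7 control shRNA 25.945; Esr7 Dusp8 shRNA 25.030; Actb control shRNA 20.645; Actb Dusp8 shRNA 21.490
ΔCt(control shRNA) = 25.945 − 20.645 = 5.300
ΔCt(Dusp8 shRNA) = 25.030 − 21.490 = 3.540
ΔΔCt = 3.540 − 5.300 = -1.760
Fold change = 2^(−(-1.760)) = 2^1.760 = 3.3870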